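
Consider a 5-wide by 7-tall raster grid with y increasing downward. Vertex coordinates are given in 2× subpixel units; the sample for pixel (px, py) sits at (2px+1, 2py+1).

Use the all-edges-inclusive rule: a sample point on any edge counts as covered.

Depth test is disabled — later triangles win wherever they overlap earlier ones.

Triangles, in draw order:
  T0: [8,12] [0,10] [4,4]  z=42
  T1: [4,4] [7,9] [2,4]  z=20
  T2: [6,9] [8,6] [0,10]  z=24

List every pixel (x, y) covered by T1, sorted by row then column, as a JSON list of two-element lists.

T0:
  2·area = 56
  edge (8, 12)→(0, 10): d=(-8,-2) inclusive
  edge (0, 10)→(4, 4): d=(4,-6) inclusive
  edge (4, 4)→(8, 12): d=(4,8) inclusive
    (1,3)@(3, 7): e=[30,6,20] → X
    (2,3)@(5, 7): e=[34,18,4] → X
    (3,3)@(7, 7): e=[38,30,-12] → .
    (0,4)@(1, 9): e=[10,2,44] → X
    (3,4)@(7, 9): e=[22,38,-4] → .
    (0,5)@(1, 11): e=[-6,10,52] → .
    (1,5)@(3, 11): e=[-2,22,36] → .
    (2,5)@(5, 11): e=[2,34,20] → X
    (3,5)@(7, 11): e=[6,46,4] → X
    (4,5)@(9, 11): e=[10,58,-12] → .
    (2,6)@(5, 13): e=[-14,42,28] → .
    (3,6)@(7, 13): e=[-10,54,12] → .
  covered (7 px):
    . . . . .
    . . . . .
    . . . . .
    . X X . .
    X X X . .
    . . X X .
    . . . . .
T1:
  2·area = 10
  edge (4, 4)→(7, 9): d=(3,5) inclusive
  edge (7, 9)→(2, 4): d=(-5,-5) inclusive
  edge (2, 4)→(4, 4): d=(2,0) inclusive
    (0,1)@(1, 3): e=[12,0,-2] → .  [on edge]
    (1,2)@(3, 5): e=[8,0,2] → X  [on edge]
    (2,2)@(5, 5): e=[-2,10,2] → .
    (1,3)@(3, 7): e=[14,-10,6] → .
    (2,3)@(5, 7): e=[4,0,6] → X  [on edge]
    (3,3)@(7, 7): e=[-6,10,6] → .
    (2,4)@(5, 9): e=[10,-10,10] → .
    (3,4)@(7, 9): e=[0,0,10] → X  [on edge]
    (4,4)@(9, 9): e=[-10,10,10] → .
    (3,5)@(7, 11): e=[6,-10,14] → .
    (4,5)@(9, 11): e=[-4,0,14] → .  [on edge]
  covered (3 px):
    . . . . .
    . . . . .
    . X . . .
    . . X . .
    . . . X .
    . . . . .
    . . . . .
T2:
  2·area = 16  (B↔C swapped to make it positive)
  edge (6, 9)→(0, 10): d=(-6,1) inclusive
  edge (0, 10)→(8, 6): d=(8,-4) inclusive
  edge (8, 6)→(6, 9): d=(-2,3) inclusive
    (3,3)@(7, 7): e=[11,4,1] → X
    (4,3)@(9, 7): e=[9,12,-5] → .
    (1,4)@(3, 9): e=[3,4,9] → X
    (2,4)@(5, 9): e=[1,12,3] → X
    (3,4)@(7, 9): e=[-1,20,-3] → .
    (1,5)@(3, 11): e=[-9,20,5] → .
    (2,5)@(5, 11): e=[-11,28,-1] → .
  covered (3 px):
    . . . . .
    . . . . .
    . . . . .
    . . . X .
    . X X . .
    . . . . .
    . . . . .

Final: [[1,2],[2,3],[3,4]]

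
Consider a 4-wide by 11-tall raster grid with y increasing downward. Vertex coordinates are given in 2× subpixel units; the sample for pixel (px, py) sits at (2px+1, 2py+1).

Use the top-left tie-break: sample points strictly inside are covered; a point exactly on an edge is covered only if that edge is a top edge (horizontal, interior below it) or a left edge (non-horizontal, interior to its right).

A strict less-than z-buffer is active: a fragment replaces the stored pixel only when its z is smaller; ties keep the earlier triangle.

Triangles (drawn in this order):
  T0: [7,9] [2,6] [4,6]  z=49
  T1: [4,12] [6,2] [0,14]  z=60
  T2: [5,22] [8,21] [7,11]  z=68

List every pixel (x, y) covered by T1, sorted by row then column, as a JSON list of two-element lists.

T0:
  2·area = 6
  edge (7, 9)→(2, 6): d=(-5,-3) top-left  bias=+0
  edge (2, 6)→(4, 6): d=(2,0) top-left  bias=+0
  edge (4, 6)→(7, 9): d=(3,3) right/bottom  bias=-1
    (0,1)@(1, 3): e=[12,-6,0] → ·  [on edge]
    (1,2)@(3, 5): e=[8,-2,0] → ·  [on edge]
    (2,3)@(5, 7): e=[4,2,0] → ·  [on edge]
    (3,4)@(7, 9): e=[0,6,0] → ·  [on edge]
  covered (0 px):
    · · · ·
    · · · ·
    · · · ·
    · · · ·
    · · · ·
    · · · ·
    · · · ·
    · · · ·
    · · · ·
    · · · ·
    · · · ·
T1:
  2·area = 36  (B↔C swapped to make it positive)
  edge (4, 12)→(0, 14): d=(-4,2) right/bottom  bias=-1
  edge (0, 14)→(6, 2): d=(6,-12) top-left  bias=+0
  edge (6, 2)→(4, 12): d=(-2,10) right/bottom  bias=-1
    (2,2)@(5, 5): e=[26,6,4] → █
    (3,2)@(7, 5): e=[22,30,-16] → ·
    (2,3)@(5, 7): e=[18,18,0] → ·  [on edge]
    (1,4)@(3, 9): e=[14,6,16] → █
    (2,4)@(5, 9): e=[10,30,-4] → ·
    (1,5)@(3, 11): e=[6,18,12] → █
    (2,5)@(5, 11): e=[2,42,-8] → ·
    (0,6)@(1, 13): e=[2,6,28] → █
    (1,6)@(3, 13): e=[-2,30,8] → ·
    (0,7)@(1, 15): e=[-6,18,24] → ·
    (1,8)@(3, 17): e=[-18,54,0] → ·  [on edge]
  covered (4 px):
    · · · ·
    · · · ·
    · · █ ·
    · · · ·
    · █ · ·
    · █ · ·
    █ · · ·
    · · · ·
    · · · ·
    · · · ·
    · · · ·
T2:
  2·area = 31  (B↔C swapped to make it positive)
  edge (5, 22)→(7, 11): d=(2,-11) top-left  bias=+0
  edge (7, 11)→(8, 21): d=(1,10) right/bottom  bias=-1
  edge (8, 21)→(5, 22): d=(-3,1) right/bottom  bias=-1
    (3,5)@(7, 11): e=[0,0,31] → ·  [on edge]
    (3,6)@(7, 13): e=[4,2,25] → █
    (3,7)@(7, 15): e=[8,4,19] → █
    (3,8)@(7, 17): e=[12,6,13] → █
    (3,9)@(7, 19): e=[16,8,7] → █
    (3,10)@(7, 21): e=[20,10,1] → █
  covered (5 px):
    · · · ·
    · · · ·
    · · · ·
    · · · ·
    · · · ·
    · · · ·
    · · · █
    · · · █
    · · · █
    · · · █
    · · · █

Result: [[2,2],[1,4],[1,5],[0,6]]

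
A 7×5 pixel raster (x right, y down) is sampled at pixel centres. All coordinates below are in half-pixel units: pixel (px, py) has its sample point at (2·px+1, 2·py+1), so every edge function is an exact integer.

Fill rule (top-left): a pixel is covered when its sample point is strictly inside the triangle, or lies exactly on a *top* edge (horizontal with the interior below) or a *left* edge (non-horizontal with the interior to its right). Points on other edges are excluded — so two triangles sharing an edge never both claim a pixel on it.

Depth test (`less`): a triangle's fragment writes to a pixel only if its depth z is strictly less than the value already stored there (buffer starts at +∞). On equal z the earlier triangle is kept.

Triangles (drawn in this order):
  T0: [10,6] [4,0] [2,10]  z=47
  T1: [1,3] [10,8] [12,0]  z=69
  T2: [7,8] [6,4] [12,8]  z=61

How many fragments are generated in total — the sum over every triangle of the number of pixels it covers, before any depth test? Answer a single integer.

T0:
  2·area = 72  (B↔C swapped to make it positive)
  edge (10, 6)→(2, 10): d=(-8,4) right/bottom  bias=-1
  edge (2, 10)→(4, 0): d=(2,-10) top-left  bias=+0
  edge (4, 0)→(10, 6): d=(6,6) right/bottom  bias=-1
    (2,0)@(5, 1): e=[60,12,0] → .  [on edge]
    (2,1)@(5, 3): e=[44,16,12] → X
    (3,1)@(7, 3): e=[36,36,0] → .  [on edge]
    (1,2)@(3, 5): e=[36,0,36] → X  [on edge]
    (3,2)@(7, 5): e=[20,40,12] → X
    (4,2)@(9, 5): e=[12,60,0] → .  [on edge]
    (1,3)@(3, 7): e=[20,4,48] → X
    (4,3)@(9, 7): e=[-4,64,12] → .
    (5,3)@(11, 7): e=[-12,84,0] → .  [on edge]
    (1,4)@(3, 9): e=[4,8,60] → X
    (2,4)@(5, 9): e=[-4,28,48] → .
    (3,4)@(7, 9): e=[-12,48,36] → .
    (6,4)@(13, 9): e=[-36,108,0] → .  [on edge]
  covered (8 px):
    . . . . . . .
    . . X . . . .
    . X X X . . .
    . X X X . . .
    . X . . . . .
T1:
  2·area = 82  (B↔C swapped to make it positive)
  edge (1, 3)→(12, 0): d=(11,-3) top-left  bias=+0
  edge (12, 0)→(10, 8): d=(-2,8) right/bottom  bias=-1
  edge (10, 8)→(1, 3): d=(-9,-5) top-left  bias=+0
    (4,0)@(9, 1): e=[2,22,58] → X
    (5,0)@(11, 1): e=[8,6,68] → X
    (6,0)@(13, 1): e=[14,-10,78] → .
    (0,1)@(1, 3): e=[0,82,0] → X  [on edge]
    (1,1)@(3, 3): e=[6,66,10] → X
    (2,1)@(5, 3): e=[12,50,20] → X
    (3,1)@(7, 3): e=[18,34,30] → X
    (6,1)@(13, 3): e=[36,-14,60] → .
    (0,2)@(1, 5): e=[22,78,-18] → .
    (1,2)@(3, 5): e=[28,62,-8] → .
    (2,2)@(5, 5): e=[34,46,2] → X
    (5,2)@(11, 5): e=[52,-2,32] → .
  covered (12 px):
    . . . . X X .
    X X X X X X .
    . . X X X . .
    . . . . X . .
    . . . . . . .
T2:
  2·area = 20
  edge (7, 8)→(6, 4): d=(-1,-4) top-left  bias=+0
  edge (6, 4)→(12, 8): d=(6,4) right/bottom  bias=-1
  edge (12, 8)→(7, 8): d=(-5,0) right/bottom  bias=-1
    (3,2)@(7, 5): e=[3,2,15] → X
    (4,2)@(9, 5): e=[11,-6,15] → .
    (3,3)@(7, 7): e=[1,14,5] → X
    (4,3)@(9, 7): e=[9,6,5] → X
    (5,3)@(11, 7): e=[17,-2,5] → .
    (3,4)@(7, 9): e=[-1,26,-5] → .
    (4,4)@(9, 9): e=[7,18,-5] → .
  covered (3 px):
    . . . . . . .
    . . . . . . .
    . . . X . . .
    . . . X X . .
    . . . . . . .

Answer: 23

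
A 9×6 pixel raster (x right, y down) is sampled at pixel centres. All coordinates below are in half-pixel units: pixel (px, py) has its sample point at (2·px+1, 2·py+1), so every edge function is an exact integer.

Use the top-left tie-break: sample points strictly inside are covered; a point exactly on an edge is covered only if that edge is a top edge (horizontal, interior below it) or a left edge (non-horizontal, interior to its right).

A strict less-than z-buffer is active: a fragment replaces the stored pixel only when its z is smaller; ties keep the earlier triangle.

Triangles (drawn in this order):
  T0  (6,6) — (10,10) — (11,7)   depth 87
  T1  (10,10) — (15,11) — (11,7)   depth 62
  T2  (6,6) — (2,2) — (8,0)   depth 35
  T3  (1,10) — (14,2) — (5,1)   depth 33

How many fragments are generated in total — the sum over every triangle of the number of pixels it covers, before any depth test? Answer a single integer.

T0:
  2·area = 16  (B↔C swapped to make it positive)
  edge (6, 6)→(11, 7): d=(5,1) right/bottom  bias=-1
  edge (11, 7)→(10, 10): d=(-1,3) right/bottom  bias=-1
  edge (10, 10)→(6, 6): d=(-4,-4) top-left  bias=+0
    (0,0)@(1, 1): e=[-20,36,0] → ·  [on edge]
    (6,0)@(13, 1): e=[-32,0,48] → ·  [on edge]
    (1,1)@(3, 3): e=[-12,28,0] → ·  [on edge]
    (0,2)@(1, 5): e=[0,32,-16] → ·  [on edge]
    (2,2)@(5, 5): e=[-4,20,0] → ·  [on edge]
    (3,3)@(7, 7): e=[4,12,0] → #  [on edge]
    (4,3)@(9, 7): e=[2,6,8] → #
    (5,3)@(11, 7): e=[0,0,16] → ·  [on edge]
    (3,4)@(7, 9): e=[14,10,-8] → ·
    (4,4)@(9, 9): e=[12,4,0] → #  [on edge]
    (5,4)@(11, 9): e=[10,-2,8] → ·
    (4,5)@(9, 11): e=[22,2,-8] → ·
    (5,5)@(11, 11): e=[20,-4,0] → ·  [on edge]
  covered (3 px):
    · · · · · · · · ·
    · · · · · · · · ·
    · · · · · · · · ·
    · · · # # · · · ·
    · · · · # · · · ·
    · · · · · · · · ·
T1:
  2·area = 16  (B↔C swapped to make it positive)
  edge (10, 10)→(11, 7): d=(1,-3) top-left  bias=+0
  edge (11, 7)→(15, 11): d=(4,4) right/bottom  bias=-1
  edge (15, 11)→(10, 10): d=(-5,-1) top-left  bias=+0
    (2,0)@(5, 1): e=[-24,0,40] → ·  [on edge]
    (6,0)@(13, 1): e=[0,-32,48] → ·  [on edge]
    (3,1)@(7, 3): e=[-16,0,32] → ·  [on edge]
    (4,2)@(9, 5): e=[-8,0,24] → ·  [on edge]
    (5,3)@(11, 7): e=[0,0,16] → ·  [on edge]
    (2,4)@(5, 9): e=[-16,32,0] → ·  [on edge]
    (5,4)@(11, 9): e=[2,8,6] → #
    (6,4)@(13, 9): e=[8,0,8] → ·  [on edge]
    (5,5)@(11, 11): e=[4,16,-4] → ·
    (7,5)@(15, 11): e=[16,0,0] → ·  [on edge]
  covered (1 px):
    · · · · · · · · ·
    · · · · · · · · ·
    · · · · · · · · ·
    · · · · · · · · ·
    · · · · · # · · ·
    · · · · · · · · ·
T2:
  2·area = 32
  edge (6, 6)→(2, 2): d=(-4,-4) top-left  bias=+0
  edge (2, 2)→(8, 0): d=(6,-2) top-left  bias=+0
  edge (8, 0)→(6, 6): d=(-2,6) right/bottom  bias=-1
    (0,0)@(1, 1): e=[0,-8,40] → ·  [on edge]
    (2,0)@(5, 1): e=[16,0,16] → #  [on edge]
    (3,0)@(7, 1): e=[24,4,4] → #
    (4,0)@(9, 1): e=[32,8,-8] → ·
    (1,1)@(3, 3): e=[0,8,24] → #  [on edge]
    (3,1)@(7, 3): e=[16,16,0] → ·  [on edge]
    (1,2)@(3, 5): e=[-8,20,20] → ·
    (2,2)@(5, 5): e=[0,24,8] → #  [on edge]
    (3,2)@(7, 5): e=[8,28,-4] → ·
    (2,3)@(5, 7): e=[-8,36,4] → ·
    (3,3)@(7, 7): e=[0,40,-8] → ·  [on edge]
    (2,4)@(5, 9): e=[-16,48,0] → ·  [on edge]
    (4,4)@(9, 9): e=[0,56,-24] → ·  [on edge]
    (5,5)@(11, 11): e=[0,72,-40] → ·  [on edge]
  covered (5 px):
    · · # # · · · · ·
    · # # · · · · · ·
    · · # · · · · · ·
    · · · · · · · · ·
    · · · · · · · · ·
    · · · · · · · · ·
T3:
  2·area = 85  (B↔C swapped to make it positive)
  edge (1, 10)→(5, 1): d=(4,-9) top-left  bias=+0
  edge (5, 1)→(14, 2): d=(9,1) right/bottom  bias=-1
  edge (14, 2)→(1, 10): d=(-13,8) right/bottom  bias=-1
    (2,0)@(5, 1): e=[0,0,85] → ·  [on edge]
    (2,1)@(5, 3): e=[8,18,59] → #
    (3,1)@(7, 3): e=[26,16,43] → #
    (4,1)@(9, 3): e=[44,14,27] → #
    (5,1)@(11, 3): e=[62,12,11] → #
    (6,1)@(13, 3): e=[80,10,-5] → ·
    (2,2)@(5, 5): e=[16,36,33] → #
    (5,2)@(11, 5): e=[70,30,-15] → ·
    (1,3)@(3, 7): e=[6,56,23] → #
    (3,3)@(7, 7): e=[42,52,-9] → ·
    (4,3)@(9, 7): e=[60,50,-25] → ·
    (1,4)@(3, 9): e=[14,74,-3] → ·
  covered (9 px):
    · · · · · · · · ·
    · · # # # # · · ·
    · · # # # · · · ·
    · # # · · · · · ·
    · · · · · · · · ·
    · · · · · · · · ·

Final: 18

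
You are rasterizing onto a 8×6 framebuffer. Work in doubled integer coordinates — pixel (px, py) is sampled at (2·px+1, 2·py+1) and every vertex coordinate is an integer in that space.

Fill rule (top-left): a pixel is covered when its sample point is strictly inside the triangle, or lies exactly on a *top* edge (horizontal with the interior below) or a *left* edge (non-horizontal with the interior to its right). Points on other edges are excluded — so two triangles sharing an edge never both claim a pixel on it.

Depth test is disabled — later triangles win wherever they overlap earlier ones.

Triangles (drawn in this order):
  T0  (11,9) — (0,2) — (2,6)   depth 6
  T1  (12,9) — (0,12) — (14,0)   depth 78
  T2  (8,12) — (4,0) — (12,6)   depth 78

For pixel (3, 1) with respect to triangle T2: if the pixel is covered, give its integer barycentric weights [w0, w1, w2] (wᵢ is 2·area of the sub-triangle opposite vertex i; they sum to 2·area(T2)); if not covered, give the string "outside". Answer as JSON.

T0:
  2·area = 30  (B↔C swapped to make it positive)
  edge (11, 9)→(2, 6): d=(-9,-3) top-left  bias=+0
  edge (2, 6)→(0, 2): d=(-2,-4) top-left  bias=+0
  edge (0, 2)→(11, 9): d=(11,7) right/bottom  bias=-1
    (0,1)@(1, 3): e=[24,2,4] → #
    (1,1)@(3, 3): e=[30,10,-10] → ·
    (0,2)@(1, 5): e=[6,-2,26] → ·
    (1,2)@(3, 5): e=[12,6,12] → #
    (2,2)@(5, 5): e=[18,14,-2] → ·
    (1,3)@(3, 7): e=[-6,2,34] → ·
    (2,3)@(5, 7): e=[0,10,20] → #  [on edge]
    (3,3)@(7, 7): e=[6,18,6] → #
    (4,3)@(9, 7): e=[12,26,-8] → ·
    (2,4)@(5, 9): e=[-18,6,42] → ·
    (3,4)@(7, 9): e=[-12,14,28] → ·
    (5,4)@(11, 9): e=[0,30,0] → ·  [on edge]
  covered (4 px):
    · · · · · · · ·
    # · · · · · · ·
    · # · · · · · ·
    · · # # · · · ·
    · · · · · · · ·
    · · · · · · · ·
T1:
  2·area = 102
  edge (12, 9)→(0, 12): d=(-12,3) right/bottom  bias=-1
  edge (0, 12)→(14, 0): d=(14,-12) top-left  bias=+0
  edge (14, 0)→(12, 9): d=(-2,9) right/bottom  bias=-1
    (6,0)@(13, 1): e=[93,2,7] → #
    (7,0)@(15, 1): e=[87,26,-11] → ·
    (5,1)@(11, 3): e=[75,6,21] → #
    (7,1)@(15, 3): e=[63,54,-15] → ·
    (4,2)@(9, 5): e=[57,10,35] → #
    (6,2)@(13, 5): e=[45,58,-1] → ·
    (3,3)@(7, 7): e=[39,14,49] → #
    (6,3)@(13, 7): e=[21,86,-5] → ·
    (2,4)@(5, 9): e=[21,18,63] → #
    (6,4)@(13, 9): e=[-3,114,-9] → ·
    (1,5)@(3, 11): e=[3,22,77] → #
    (2,5)@(5, 11): e=[-3,46,59] → ·
  covered (13 px):
    · · · · · · # ·
    · · · · · # # ·
    · · · · # # · ·
    · · · # # # · ·
    · · # # # # · ·
    · # · · · · · ·
T2:
  2·area = 72
  edge (8, 12)→(4, 0): d=(-4,-12) top-left  bias=+0
  edge (4, 0)→(12, 6): d=(8,6) right/bottom  bias=-1
  edge (12, 6)→(8, 12): d=(-4,6) right/bottom  bias=-1
    (2,0)@(5, 1): e=[8,2,62] → #
    (3,0)@(7, 1): e=[32,-10,50] → ·
    (2,1)@(5, 3): e=[0,18,54] → #  [on edge]
    (3,1)@(7, 3): e=[24,6,42] → #
    (4,1)@(9, 3): e=[48,-6,30] → ·
    (2,2)@(5, 5): e=[-8,34,46] → ·
    (3,2)@(7, 5): e=[16,22,34] → #
    (4,2)@(9, 5): e=[40,10,22] → #
    (5,2)@(11, 5): e=[64,-2,10] → ·
    (3,3)@(7, 7): e=[8,38,26] → #
    (5,3)@(11, 7): e=[56,14,2] → #
    (6,3)@(13, 7): e=[80,2,-10] → ·
    (3,4)@(7, 9): e=[0,54,18] → #  [on edge]
  covered (10 px):
    · · # · · · · ·
    · · # # · · · ·
    · · · # # · · ·
    · · · # # # · ·
    · · · # # · · ·
    · · · · · · · ·

Answer: [6,42,24]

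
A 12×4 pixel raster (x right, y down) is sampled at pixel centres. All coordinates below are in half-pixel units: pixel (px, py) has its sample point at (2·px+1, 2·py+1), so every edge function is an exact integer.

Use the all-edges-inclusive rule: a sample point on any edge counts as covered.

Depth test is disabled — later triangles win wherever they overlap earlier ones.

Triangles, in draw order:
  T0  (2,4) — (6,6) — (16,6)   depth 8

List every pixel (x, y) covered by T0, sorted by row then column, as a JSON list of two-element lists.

T0:
  2·area = 20  (B↔C swapped to make it positive)
  edge (2, 4)→(16, 6): d=(14,2) inclusive
  edge (16, 6)→(6, 6): d=(-10,0) inclusive
  edge (6, 6)→(2, 4): d=(-4,-2) inclusive
    (2,2)@(5, 5): e=[8,10,2] → █
    (3,2)@(7, 5): e=[4,10,6] → █
    (4,2)@(9, 5): e=[0,10,10] → █  [on edge]
    (5,2)@(11, 5): e=[-4,10,14] → ·
    (2,3)@(5, 7): e=[36,-10,-6] → ·
    (3,3)@(7, 7): e=[32,-10,-2] → ·
    (4,3)@(9, 7): e=[28,-10,2] → ·
    (11,3)@(23, 7): e=[0,-10,30] → ·  [on edge]
  covered (3 px):
    · · · · · · · · · · · ·
    · · · · · · · · · · · ·
    · · █ █ █ · · · · · · ·
    · · · · · · · · · · · ·

Answer: [[2,2],[3,2],[4,2]]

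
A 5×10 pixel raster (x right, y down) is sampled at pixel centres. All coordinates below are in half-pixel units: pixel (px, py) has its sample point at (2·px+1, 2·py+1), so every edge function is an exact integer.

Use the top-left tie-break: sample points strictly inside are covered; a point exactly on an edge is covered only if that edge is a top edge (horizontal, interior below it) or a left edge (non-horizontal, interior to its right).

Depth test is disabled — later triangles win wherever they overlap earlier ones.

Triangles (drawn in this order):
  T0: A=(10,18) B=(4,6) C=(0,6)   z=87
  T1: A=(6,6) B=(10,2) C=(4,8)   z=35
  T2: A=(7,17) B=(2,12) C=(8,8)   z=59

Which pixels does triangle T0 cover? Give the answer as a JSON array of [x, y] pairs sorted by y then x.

T0:
  2·area = 48  (B↔C swapped to make it positive)
  edge (10, 18)→(0, 6): d=(-10,-12) top-left  bias=+0
  edge (0, 6)→(4, 6): d=(4,0) top-left  bias=+0
  edge (4, 6)→(10, 18): d=(6,12) right/bottom  bias=-1
    (0,3)@(1, 7): e=[2,4,42] → █
    (1,3)@(3, 7): e=[26,4,18] → █
    (2,3)@(5, 7): e=[50,4,-6] → ·
    (0,4)@(1, 9): e=[-18,12,54] → ·
    (1,4)@(3, 9): e=[6,12,30] → █
    (2,4)@(5, 9): e=[30,12,6] → █
    (3,4)@(7, 9): e=[54,12,-18] → ·
    (1,5)@(3, 11): e=[-14,20,42] → ·
    (2,5)@(5, 11): e=[10,20,18] → █
    (3,5)@(7, 11): e=[34,20,-6] → ·
    (2,6)@(5, 13): e=[-10,28,30] → ·
    (3,6)@(7, 13): e=[14,28,6] → █
  covered (6 px):
    · · · · ·
    · · · · ·
    · · · · ·
    █ █ · · ·
    · █ █ · ·
    · · █ · ·
    · · · █ ·
    · · · · ·
    · · · · ·
    · · · · ·
T1:
  degenerate (2·area = 0) — covers nothing
T2:
  2·area = 50
  edge (7, 17)→(2, 12): d=(-5,-5) top-left  bias=+0
  edge (2, 12)→(8, 8): d=(6,-4) top-left  bias=+0
  edge (8, 8)→(7, 17): d=(-1,9) right/bottom  bias=-1
    (3,4)@(7, 9): e=[40,2,8] → █
    (4,4)@(9, 9): e=[50,10,-10] → ·
    (0,5)@(1, 11): e=[0,-10,60] → ·  [on edge]
    (2,5)@(5, 11): e=[20,6,24] → █
    (4,5)@(9, 11): e=[40,22,-12] → ·
    (1,6)@(3, 13): e=[0,10,40] → █  [on edge]
    (4,6)@(9, 13): e=[30,34,-14] → ·
    (1,7)@(3, 15): e=[-10,22,38] → ·
    (2,7)@(5, 15): e=[0,30,20] → █  [on edge]
    (4,7)@(9, 15): e=[20,46,-16] → ·
    (2,8)@(5, 17): e=[-10,42,18] → ·
    (3,8)@(7, 17): e=[0,50,0] → ·  [on edge]
    (4,9)@(9, 19): e=[0,70,-20] → ·  [on edge]
  covered (8 px):
    · · · · ·
    · · · · ·
    · · · · ·
    · · · · ·
    · · · █ ·
    · · █ █ ·
    · █ █ █ ·
    · · █ █ ·
    · · · · ·
    · · · · ·

Answer: [[0,3],[1,3],[1,4],[2,4],[2,5],[3,6]]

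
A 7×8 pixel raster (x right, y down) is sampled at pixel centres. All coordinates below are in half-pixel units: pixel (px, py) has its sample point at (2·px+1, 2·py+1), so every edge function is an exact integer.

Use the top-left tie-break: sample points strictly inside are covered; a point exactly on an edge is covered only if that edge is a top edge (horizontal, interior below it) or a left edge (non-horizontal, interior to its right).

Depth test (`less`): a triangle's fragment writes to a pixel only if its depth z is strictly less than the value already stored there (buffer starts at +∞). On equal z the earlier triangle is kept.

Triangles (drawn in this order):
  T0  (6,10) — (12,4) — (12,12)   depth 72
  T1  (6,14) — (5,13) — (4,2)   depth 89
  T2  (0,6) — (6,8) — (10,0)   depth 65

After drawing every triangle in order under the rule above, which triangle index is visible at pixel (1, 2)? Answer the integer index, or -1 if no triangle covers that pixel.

T0:
  2·area = 48
  edge (6, 10)→(12, 4): d=(6,-6) top-left  bias=+0
  edge (12, 4)→(12, 12): d=(0,8) right/bottom  bias=-1
  edge (12, 12)→(6, 10): d=(-6,-2) top-left  bias=+0
    (6,1)@(13, 3): e=[0,-8,56] → ·  [on edge]
    (5,2)@(11, 5): e=[0,8,40] → #  [on edge]
    (6,2)@(13, 5): e=[12,-8,44] → ·
    (4,3)@(9, 7): e=[0,24,24] → #  [on edge]
    (6,3)@(13, 7): e=[24,-8,32] → ·
    (1,4)@(3, 9): e=[-24,72,0] → ·  [on edge]
    (3,4)@(7, 9): e=[0,40,8] → #  [on edge]
    (6,4)@(13, 9): e=[36,-8,20] → ·
    (2,5)@(5, 11): e=[0,56,-8] → ·  [on edge]
    (3,5)@(7, 11): e=[12,40,-4] → ·
    (4,5)@(9, 11): e=[24,24,0] → #  [on edge]
    (6,5)@(13, 11): e=[48,-8,8] → ·
    (1,6)@(3, 13): e=[0,72,-24] → ·  [on edge]
    (0,7)@(1, 15): e=[0,88,-40] → ·  [on edge]
  covered (8 px):
    · · · · · · ·
    · · · · · · ·
    · · · · · # ·
    · · · · # # ·
    · · · # # # ·
    · · · · # # ·
    · · · · · · ·
    · · · · · · ·
T1:
  2·area = 10
  edge (6, 14)→(5, 13): d=(-1,-1) top-left  bias=+0
  edge (5, 13)→(4, 2): d=(-1,-11) top-left  bias=+0
  edge (4, 2)→(6, 14): d=(2,12) right/bottom  bias=-1
    (0,4)@(1, 9): e=[0,-40,50] → ·  [on edge]
    (2,4)@(5, 9): e=[4,4,2] → #
    (3,4)@(7, 9): e=[6,26,-22] → ·
    (1,5)@(3, 11): e=[0,-20,30] → ·  [on edge]
    (2,5)@(5, 11): e=[2,2,6] → #
    (3,5)@(7, 11): e=[4,24,-18] → ·
    (2,6)@(5, 13): e=[0,0,10] → #  [on edge]
    (3,6)@(7, 13): e=[2,22,-14] → ·
    (2,7)@(5, 15): e=[-2,-2,14] → ·
    (3,7)@(7, 15): e=[0,20,-10] → ·  [on edge]
  covered (3 px):
    · · · · · · ·
    · · · · · · ·
    · · · · · · ·
    · · · · · · ·
    · · # · · · ·
    · · # · · · ·
    · · # · · · ·
    · · · · · · ·
T2:
  2·area = 56  (B↔C swapped to make it positive)
  edge (0, 6)→(10, 0): d=(10,-6) top-left  bias=+0
  edge (10, 0)→(6, 8): d=(-4,8) right/bottom  bias=-1
  edge (6, 8)→(0, 6): d=(-6,-2) top-left  bias=+0
    (4,0)@(9, 1): e=[4,4,48] → #
    (5,0)@(11, 1): e=[16,-12,52] → ·
    (2,1)@(5, 3): e=[0,28,28] → #  [on edge]
    (3,1)@(7, 3): e=[12,12,32] → #
    (4,1)@(9, 3): e=[24,-4,36] → ·
    (1,2)@(3, 5): e=[8,36,12] → #
    (4,2)@(9, 5): e=[44,-12,24] → ·
    (1,3)@(3, 7): e=[28,28,0] → #  [on edge]
    (3,3)@(7, 7): e=[52,-4,8] → ·
    (1,4)@(3, 9): e=[48,20,-12] → ·
    (2,4)@(5, 9): e=[60,4,-8] → ·
    (4,4)@(9, 9): e=[84,-28,0] → ·  [on edge]
  covered (8 px):
    · · · · # · ·
    · · # # · · ·
    · # # # · · ·
    · # # · · · ·
    · · · · · · ·
    · · · · · · ·
    · · · · · · ·
    · · · · · · ·

Z-buffer (winner per pixel, '.' = empty):
  . . . . 2 . .
  . . 2 2 . . .
  . 2 2 2 . 0 .
  . 2 2 . 0 0 .
  . . 1 0 0 0 .
  . . 1 . 0 0 .
  . . 1 . . . .
  . . . . . . .

Answer: 2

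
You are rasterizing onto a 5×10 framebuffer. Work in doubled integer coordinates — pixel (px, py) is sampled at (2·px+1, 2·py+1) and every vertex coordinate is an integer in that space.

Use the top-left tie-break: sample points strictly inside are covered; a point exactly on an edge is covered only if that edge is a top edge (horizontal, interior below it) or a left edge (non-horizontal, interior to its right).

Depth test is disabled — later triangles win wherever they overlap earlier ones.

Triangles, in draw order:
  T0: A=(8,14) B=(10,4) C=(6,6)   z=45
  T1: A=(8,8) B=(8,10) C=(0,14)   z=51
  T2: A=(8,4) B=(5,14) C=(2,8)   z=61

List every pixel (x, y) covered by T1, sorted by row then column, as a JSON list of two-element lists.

T0:
  2·area = 36  (B↔C swapped to make it positive)
  edge (8, 14)→(6, 6): d=(-2,-8) top-left  bias=+0
  edge (6, 6)→(10, 4): d=(4,-2) top-left  bias=+0
  edge (10, 4)→(8, 14): d=(-2,10) right/bottom  bias=-1
    (4,2)@(9, 5): e=[26,2,8] → X
    (3,3)@(7, 7): e=[6,6,24] → X
    (3,4)@(7, 9): e=[2,14,20] → X
    (4,4)@(9, 9): e=[18,18,0] → .  [on edge]
    (3,5)@(7, 11): e=[-2,22,16] → .
    (3,9)@(7, 19): e=[-18,54,0] → .  [on edge]
  covered (4 px):
    . . . . .
    . . . . .
    . . . . X
    . . . X X
    . . . X .
    . . . . .
    . . . . .
    . . . . .
    . . . . .
    . . . . .
T1:
  2·area = 16
  edge (8, 8)→(8, 10): d=(0,2) right/bottom  bias=-1
  edge (8, 10)→(0, 14): d=(-8,4) right/bottom  bias=-1
  edge (0, 14)→(8, 8): d=(8,-6) top-left  bias=+0
    (3,4)@(7, 9): e=[2,12,2] → X
    (4,4)@(9, 9): e=[-2,4,14] → .
    (2,5)@(5, 11): e=[6,4,6] → X
    (3,5)@(7, 11): e=[2,-4,18] → .
    (2,6)@(5, 13): e=[6,-12,22] → .
  covered (2 px):
    . . . . .
    . . . . .
    . . . . .
    . . . . .
    . . . X .
    . . X . .
    . . . . .
    . . . . .
    . . . . .
    . . . . .
T2:
  2·area = 48
  edge (8, 4)→(5, 14): d=(-3,10) right/bottom  bias=-1
  edge (5, 14)→(2, 8): d=(-3,-6) top-left  bias=+0
  edge (2, 8)→(8, 4): d=(6,-4) top-left  bias=+0
    (3,2)@(7, 5): e=[7,39,2] → X
    (4,2)@(9, 5): e=[-13,51,10] → .
    (2,3)@(5, 7): e=[21,21,6] → X
    (4,3)@(9, 7): e=[-19,45,22] → .
    (1,4)@(3, 9): e=[35,3,10] → X
    (3,4)@(7, 9): e=[-5,27,26] → .
    (1,5)@(3, 11): e=[29,-3,22] → .
    (2,5)@(5, 11): e=[9,9,30] → X
    (3,5)@(7, 11): e=[-11,21,38] → .
    (2,6)@(5, 13): e=[3,3,42] → X
    (3,6)@(7, 13): e=[-17,15,50] → .
    (2,7)@(5, 15): e=[-3,-3,54] → .
  covered (7 px):
    . . . . .
    . . . . .
    . . . X .
    . . X X .
    . X X . .
    . . X . .
    . . X . .
    . . . . .
    . . . . .
    . . . . .

Answer: [[3,4],[2,5]]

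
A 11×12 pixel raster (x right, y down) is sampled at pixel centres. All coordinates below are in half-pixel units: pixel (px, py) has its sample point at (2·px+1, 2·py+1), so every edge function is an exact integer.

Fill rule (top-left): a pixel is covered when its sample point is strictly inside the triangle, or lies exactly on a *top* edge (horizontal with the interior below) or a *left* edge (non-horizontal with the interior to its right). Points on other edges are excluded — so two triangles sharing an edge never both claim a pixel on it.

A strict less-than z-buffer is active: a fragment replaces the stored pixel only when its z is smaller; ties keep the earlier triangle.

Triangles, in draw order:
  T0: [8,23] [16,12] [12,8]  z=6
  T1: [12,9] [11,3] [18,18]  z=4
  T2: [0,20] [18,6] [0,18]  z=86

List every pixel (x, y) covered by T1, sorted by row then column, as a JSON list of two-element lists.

T0:
  2·area = 76  (B↔C swapped to make it positive)
  edge (8, 23)→(12, 8): d=(4,-15) top-left  bias=+0
  edge (12, 8)→(16, 12): d=(4,4) right/bottom  bias=-1
  edge (16, 12)→(8, 23): d=(-8,11) right/bottom  bias=-1
    (2,0)@(5, 1): e=[-133,0,209] → ·  [on edge]
    (3,1)@(7, 3): e=[-95,0,171] → ·  [on edge]
    (4,2)@(9, 5): e=[-57,0,133] → ·  [on edge]
    (5,3)@(11, 7): e=[-19,0,95] → ·  [on edge]
    (6,4)@(13, 9): e=[19,0,57] → ·  [on edge]
    (6,5)@(13, 11): e=[27,8,41] → █
    (7,5)@(15, 11): e=[57,0,19] → ·  [on edge]
    (5,6)@(11, 13): e=[5,24,47] → █
    (7,6)@(15, 13): e=[65,8,3] → █
    (8,6)@(17, 13): e=[95,0,-19] → ·  [on edge]
    (5,7)@(11, 15): e=[13,32,31] → █
    (7,7)@(15, 15): e=[73,16,-13] → ·
    (9,7)@(19, 15): e=[133,0,-57] → ·  [on edge]
    (10,8)@(21, 17): e=[171,0,-95] → ·  [on edge]
  covered (8 px):
    · · · · · · · · · · ·
    · · · · · · · · · · ·
    · · · · · · · · · · ·
    · · · · · · · · · · ·
    · · · · · · · · · · ·
    · · · · · · █ · · · ·
    · · · · · █ █ █ · · ·
    · · · · · █ █ · · · ·
    · · · · · █ · · · · ·
    · · · · · · · · · · ·
    · · · · █ · · · · · ·
    · · · · · · · · · · ·
T1:
  2·area = 27
  edge (12, 9)→(11, 3): d=(-1,-6) top-left  bias=+0
  edge (11, 3)→(18, 18): d=(7,15) right/bottom  bias=-1
  edge (18, 18)→(12, 9): d=(-6,-9) top-left  bias=+0
    (5,1)@(11, 3): e=[0,0,27] → ·  [on edge]
    (6,4)@(13, 9): e=[6,12,9] → █
    (7,4)@(15, 9): e=[18,-18,27] → ·
    (6,5)@(13, 11): e=[4,26,-3] → ·
    (7,6)@(15, 13): e=[14,10,3] → █
    (8,6)@(17, 13): e=[26,-20,21] → ·
    (6,7)@(13, 15): e=[0,54,-27] → ·  [on edge]
    (7,7)@(15, 15): e=[12,24,-9] → ·
  covered (2 px):
    · · · · · · · · · · ·
    · · · · · · · · · · ·
    · · · · · · · · · · ·
    · · · · · · · · · · ·
    · · · · · · █ · · · ·
    · · · · · · · · · · ·
    · · · · · · · █ · · ·
    · · · · · · · · · · ·
    · · · · · · · · · · ·
    · · · · · · · · · · ·
    · · · · · · · · · · ·
    · · · · · · · · · · ·
T2:
  2·area = 36  (B↔C swapped to make it positive)
  edge (0, 20)→(0, 18): d=(0,-2) top-left  bias=+0
  edge (0, 18)→(18, 6): d=(18,-12) top-left  bias=+0
  edge (18, 6)→(0, 20): d=(-18,14) right/bottom  bias=-1
    (5,5)@(11, 11): e=[22,6,8] → █
    (6,5)@(13, 11): e=[26,30,-20] → ·
    (4,6)@(9, 13): e=[18,18,0] → ·  [on edge]
    (5,6)@(11, 13): e=[22,42,-28] → ·
    (2,7)@(5, 15): e=[10,6,20] → █
    (3,7)@(7, 15): e=[14,30,-8] → ·
    (1,8)@(3, 17): e=[6,18,12] → █
    (2,8)@(5, 17): e=[10,42,-16] → ·
    (0,9)@(1, 19): e=[2,30,4] → █
    (1,9)@(3, 19): e=[6,54,-24] → ·
    (0,10)@(1, 21): e=[2,66,-32] → ·
  covered (4 px):
    · · · · · · · · · · ·
    · · · · · · · · · · ·
    · · · · · · · · · · ·
    · · · · · · · · · · ·
    · · · · · · · · · · ·
    · · · · · █ · · · · ·
    · · · · · · · · · · ·
    · · █ · · · · · · · ·
    · █ · · · · · · · · ·
    █ · · · · · · · · · ·
    · · · · · · · · · · ·
    · · · · · · · · · · ·

Answer: [[6,4],[7,6]]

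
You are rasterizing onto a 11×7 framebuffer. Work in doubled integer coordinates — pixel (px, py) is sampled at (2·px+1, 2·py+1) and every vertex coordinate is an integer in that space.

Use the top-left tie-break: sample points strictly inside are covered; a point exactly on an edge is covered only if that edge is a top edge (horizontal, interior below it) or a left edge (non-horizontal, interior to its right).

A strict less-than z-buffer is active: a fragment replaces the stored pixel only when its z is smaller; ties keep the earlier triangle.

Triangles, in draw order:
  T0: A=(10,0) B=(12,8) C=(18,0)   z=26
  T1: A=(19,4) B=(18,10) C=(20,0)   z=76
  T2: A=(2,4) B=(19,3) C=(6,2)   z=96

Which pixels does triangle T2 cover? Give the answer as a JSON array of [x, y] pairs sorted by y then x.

T0:
  2·area = 64  (B↔C swapped to make it positive)
  edge (10, 0)→(18, 0): d=(8,0) top-left  bias=+0
  edge (18, 0)→(12, 8): d=(-6,8) right/bottom  bias=-1
  edge (12, 8)→(10, 0): d=(-2,-8) top-left  bias=+0
    (5,0)@(11, 1): e=[8,50,6] → █
    (6,0)@(13, 1): e=[8,34,22] → █
    (7,0)@(15, 1): e=[8,18,38] → █
    (8,0)@(17, 1): e=[8,2,54] → █
    (9,0)@(19, 1): e=[8,-14,70] → ·
    (5,1)@(11, 3): e=[24,38,2] → █
    (8,1)@(17, 3): e=[24,-10,50] → ·
    (5,2)@(11, 5): e=[40,26,-2] → ·
    (6,2)@(13, 5): e=[40,10,14] → █
    (7,2)@(15, 5): e=[40,-6,30] → ·
    (6,3)@(13, 7): e=[56,-2,10] → ·
  covered (8 px):
    · · · · · █ █ █ █ · ·
    · · · · · █ █ █ · · ·
    · · · · · · █ · · · ·
    · · · · · · · · · · ·
    · · · · · · · · · · ·
    · · · · · · · · · · ·
    · · · · · · · · · · ·
T1:
  2·area = 2  (B↔C swapped to make it positive)
  edge (19, 4)→(20, 0): d=(1,-4) top-left  bias=+0
  edge (20, 0)→(18, 10): d=(-2,10) right/bottom  bias=-1
  edge (18, 10)→(19, 4): d=(1,-6) top-left  bias=+0
    (9,2)@(19, 5): e=[1,0,1] → ·  [on edge]
  covered (0 px):
    · · · · · · · · · · ·
    · · · · · · · · · · ·
    · · · · · · · · · · ·
    · · · · · · · · · · ·
    · · · · · · · · · · ·
    · · · · · · · · · · ·
    · · · · · · · · · · ·
T2:
  2·area = 30  (B↔C swapped to make it positive)
  edge (2, 4)→(6, 2): d=(4,-2) top-left  bias=+0
  edge (6, 2)→(19, 3): d=(13,1) right/bottom  bias=-1
  edge (19, 3)→(2, 4): d=(-17,1) right/bottom  bias=-1
    (2,1)@(5, 3): e=[2,14,14] → █
    (3,1)@(7, 3): e=[6,12,12] → █
    (4,1)@(9, 3): e=[10,10,10] → █
    (5,1)@(11, 3): e=[14,8,8] → █
    (6,1)@(13, 3): e=[18,6,6] → █
    (7,1)@(15, 3): e=[22,4,4] → █
    (8,1)@(17, 3): e=[26,2,2] → █
    (9,1)@(19, 3): e=[30,0,0] → ·  [on edge]
    (2,2)@(5, 5): e=[10,40,-20] → ·
    (3,2)@(7, 5): e=[14,38,-22] → ·
    (4,2)@(9, 5): e=[18,36,-24] → ·
    (5,2)@(11, 5): e=[22,34,-26] → ·
  covered (7 px):
    · · · · · · · · · · ·
    · · █ █ █ █ █ █ █ · ·
    · · · · · · · · · · ·
    · · · · · · · · · · ·
    · · · · · · · · · · ·
    · · · · · · · · · · ·
    · · · · · · · · · · ·

Final: [[2,1],[3,1],[4,1],[5,1],[6,1],[7,1],[8,1]]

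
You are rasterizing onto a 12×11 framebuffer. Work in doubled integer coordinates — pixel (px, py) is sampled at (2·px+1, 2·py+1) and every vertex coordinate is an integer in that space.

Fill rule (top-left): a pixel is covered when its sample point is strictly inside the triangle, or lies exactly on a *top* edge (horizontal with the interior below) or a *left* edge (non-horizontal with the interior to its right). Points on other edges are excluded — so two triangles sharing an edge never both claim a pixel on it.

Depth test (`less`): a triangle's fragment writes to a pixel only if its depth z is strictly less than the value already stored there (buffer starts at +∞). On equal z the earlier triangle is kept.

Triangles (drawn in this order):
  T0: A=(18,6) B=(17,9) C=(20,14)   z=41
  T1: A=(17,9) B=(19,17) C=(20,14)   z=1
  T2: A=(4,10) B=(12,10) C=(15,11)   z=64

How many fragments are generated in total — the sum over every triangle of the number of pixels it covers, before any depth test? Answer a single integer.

T0:
  2·area = 14  (B↔C swapped to make it positive)
  edge (18, 6)→(20, 14): d=(2,8) right/bottom  bias=-1
  edge (20, 14)→(17, 9): d=(-3,-5) top-left  bias=+0
  edge (17, 9)→(18, 6): d=(1,-3) top-left  bias=+0
    (9,1)@(19, 3): e=[-14,28,0] → ·  [on edge]
    (8,4)@(17, 9): e=[14,0,0] → █  [on edge]
    (9,4)@(19, 9): e=[-2,10,6] → ·
    (8,5)@(17, 11): e=[18,-6,2] → ·
    (9,5)@(19, 11): e=[2,4,8] → █
    (10,5)@(21, 11): e=[-14,14,14] → ·
    (9,6)@(19, 13): e=[6,-2,10] → ·
    (7,7)@(15, 15): e=[42,-28,0] → ·  [on edge]
    (11,9)@(23, 19): e=[-14,0,28] → ·  [on edge]
    (6,10)@(13, 21): e=[70,-56,0] → ·  [on edge]
  covered (2 px):
    · · · · · · · · · · · ·
    · · · · · · · · · · · ·
    · · · · · · · · · · · ·
    · · · · · · · · · · · ·
    · · · · · · · · █ · · ·
    · · · · · · · · · █ · ·
    · · · · · · · · · · · ·
    · · · · · · · · · · · ·
    · · · · · · · · · · · ·
    · · · · · · · · · · · ·
    · · · · · · · · · · · ·
T1:
  2·area = 14  (B↔C swapped to make it positive)
  edge (17, 9)→(20, 14): d=(3,5) right/bottom  bias=-1
  edge (20, 14)→(19, 17): d=(-1,3) right/bottom  bias=-1
  edge (19, 17)→(17, 9): d=(-2,-8) top-left  bias=+0
    (7,0)@(15, 1): e=[-14,28,0] → ·  [on edge]
    (11,2)@(23, 5): e=[-42,0,56] → ·  [on edge]
    (8,4)@(17, 9): e=[0,14,0] → ·  [on edge]
    (10,5)@(21, 11): e=[-14,0,28] → ·  [on edge]
    (9,6)@(19, 13): e=[2,4,8] → █
    (10,6)@(21, 13): e=[-8,-2,24] → ·
    (9,7)@(19, 15): e=[8,2,4] → █
    (10,7)@(21, 15): e=[-2,-4,20] → ·
    (9,8)@(19, 17): e=[14,0,0] → ·  [on edge]
    (11,9)@(23, 19): e=[0,-14,28] → ·  [on edge]
  covered (2 px):
    · · · · · · · · · · · ·
    · · · · · · · · · · · ·
    · · · · · · · · · · · ·
    · · · · · · · · · · · ·
    · · · · · · · · · · · ·
    · · · · · · · · · · · ·
    · · · · · · · · · █ · ·
    · · · · · · · · · █ · ·
    · · · · · · · · · · · ·
    · · · · · · · · · · · ·
    · · · · · · · · · · · ·
T2:
  2·area = 8
  edge (4, 10)→(12, 10): d=(8,0) top-left  bias=+0
  edge (12, 10)→(15, 11): d=(3,1) right/bottom  bias=-1
  edge (15, 11)→(4, 10): d=(-11,-1) top-left  bias=+0
    (1,3)@(3, 7): e=[-24,0,32] → ·  [on edge]
    (4,4)@(9, 9): e=[-8,0,16] → ·  [on edge]
    (7,5)@(15, 11): e=[8,0,0] → ·  [on edge]
    (10,6)@(21, 13): e=[24,0,-16] → ·  [on edge]
  covered (0 px):
    · · · · · · · · · · · ·
    · · · · · · · · · · · ·
    · · · · · · · · · · · ·
    · · · · · · · · · · · ·
    · · · · · · · · · · · ·
    · · · · · · · · · · · ·
    · · · · · · · · · · · ·
    · · · · · · · · · · · ·
    · · · · · · · · · · · ·
    · · · · · · · · · · · ·
    · · · · · · · · · · · ·

Answer: 4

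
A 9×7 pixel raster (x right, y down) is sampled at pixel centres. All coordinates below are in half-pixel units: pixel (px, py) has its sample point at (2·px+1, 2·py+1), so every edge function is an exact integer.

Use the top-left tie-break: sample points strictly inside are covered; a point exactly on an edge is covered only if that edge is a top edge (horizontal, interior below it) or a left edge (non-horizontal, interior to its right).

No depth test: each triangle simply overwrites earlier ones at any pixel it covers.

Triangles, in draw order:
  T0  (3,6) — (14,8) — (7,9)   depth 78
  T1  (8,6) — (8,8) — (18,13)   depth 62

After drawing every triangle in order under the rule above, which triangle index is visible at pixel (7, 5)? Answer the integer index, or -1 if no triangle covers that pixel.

T0:
  2·area = 25
  edge (3, 6)→(14, 8): d=(11,2) right/bottom  bias=-1
  edge (14, 8)→(7, 9): d=(-7,1) right/bottom  bias=-1
  edge (7, 9)→(3, 6): d=(-4,-3) top-left  bias=+0
    (2,3)@(5, 7): e=[7,16,2] → █
    (3,3)@(7, 7): e=[3,14,8] → █
    (4,3)@(9, 7): e=[-1,12,14] → ·
    (2,4)@(5, 9): e=[29,2,-6] → ·
    (3,4)@(7, 9): e=[25,0,0] → ·  [on edge]
  covered (2 px):
    · · · · · · · · ·
    · · · · · · · · ·
    · · · · · · · · ·
    · · █ █ · · · · ·
    · · · · · · · · ·
    · · · · · · · · ·
    · · · · · · · · ·
T1:
  2·area = 20  (B↔C swapped to make it positive)
  edge (8, 6)→(18, 13): d=(10,7) right/bottom  bias=-1
  edge (18, 13)→(8, 8): d=(-10,-5) top-left  bias=+0
  edge (8, 8)→(8, 6): d=(0,-2) top-left  bias=+0
    (4,3)@(9, 7): e=[3,15,2] → █
    (5,3)@(11, 7): e=[-11,25,6] → ·
    (4,4)@(9, 9): e=[23,-5,2] → ·
    (5,4)@(11, 9): e=[9,5,6] → █
    (6,4)@(13, 9): e=[-5,15,10] → ·
    (5,5)@(11, 11): e=[29,-15,6] → ·
    (7,5)@(15, 11): e=[1,5,14] → █
    (8,5)@(17, 11): e=[-13,15,18] → ·
    (7,6)@(15, 13): e=[21,-15,14] → ·
  covered (3 px):
    · · · · · · · · ·
    · · · · · · · · ·
    · · · · · · · · ·
    · · · · █ · · · ·
    · · · · · █ · · ·
    · · · · · · · █ ·
    · · · · · · · · ·

Z-buffer (winner per pixel, '.' = empty):
  . . . . . . . . .
  . . . . . . . . .
  . . . . . . . . .
  . . 0 0 1 . . . .
  . . . . . 1 . . .
  . . . . . . . 1 .
  . . . . . . . . .

Result: 1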